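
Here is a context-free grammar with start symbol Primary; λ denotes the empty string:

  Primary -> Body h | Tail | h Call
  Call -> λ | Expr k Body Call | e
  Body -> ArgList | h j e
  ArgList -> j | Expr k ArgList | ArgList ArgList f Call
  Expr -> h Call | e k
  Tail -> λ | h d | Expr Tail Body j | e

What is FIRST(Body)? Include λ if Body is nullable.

{ e, h, j }

From Body -> ArgList: add FIRST(ArgList) = { e, h, j }.
Body -> h j e contributes {h}.
Union: FIRST(Body) = { e, h, j }.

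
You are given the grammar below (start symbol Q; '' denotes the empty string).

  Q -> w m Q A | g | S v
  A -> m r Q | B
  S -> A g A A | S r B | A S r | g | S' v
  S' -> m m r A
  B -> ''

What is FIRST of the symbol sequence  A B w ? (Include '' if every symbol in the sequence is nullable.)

Add FIRST(A)\{''} = { m }; A is nullable, continue.
Add FIRST(B)\{''} = {  }; B is nullable, continue.
w is a terminal; add {w} and stop.

{ m, w }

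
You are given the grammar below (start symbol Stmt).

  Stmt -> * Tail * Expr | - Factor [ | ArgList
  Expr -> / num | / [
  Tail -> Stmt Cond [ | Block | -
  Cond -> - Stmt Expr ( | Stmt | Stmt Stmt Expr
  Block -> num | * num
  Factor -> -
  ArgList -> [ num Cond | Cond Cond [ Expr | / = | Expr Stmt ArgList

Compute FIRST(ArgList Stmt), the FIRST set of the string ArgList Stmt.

{ *, -, /, [ }

Add FIRST(ArgList) = { *, -, /, [ }; ArgList is not nullable, stop.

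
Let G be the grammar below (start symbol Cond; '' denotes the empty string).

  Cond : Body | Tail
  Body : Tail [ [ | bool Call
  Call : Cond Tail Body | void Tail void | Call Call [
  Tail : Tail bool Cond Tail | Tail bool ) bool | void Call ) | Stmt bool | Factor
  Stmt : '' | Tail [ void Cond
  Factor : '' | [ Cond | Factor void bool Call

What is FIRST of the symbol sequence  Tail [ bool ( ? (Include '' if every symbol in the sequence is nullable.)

{ [, bool, void }

Add FIRST(Tail)\{''} = { [, bool, void }; Tail is nullable, continue.
[ is a terminal; add {[} and stop.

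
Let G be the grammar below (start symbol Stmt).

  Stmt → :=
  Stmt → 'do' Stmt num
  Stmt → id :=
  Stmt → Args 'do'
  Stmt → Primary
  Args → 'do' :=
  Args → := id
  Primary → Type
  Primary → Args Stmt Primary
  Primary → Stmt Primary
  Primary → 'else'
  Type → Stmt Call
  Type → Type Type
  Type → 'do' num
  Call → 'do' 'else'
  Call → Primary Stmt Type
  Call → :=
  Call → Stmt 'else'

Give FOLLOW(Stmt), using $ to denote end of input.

{ $, 'do', 'else', :=, id, num }

Stmt is the start symbol, so $ ∈ FOLLOW(Stmt).
In Stmt → 'do' Stmt num: add FIRST(num) = { num }.
In Primary → Args Stmt Primary: add FIRST(Primary) = { 'do', 'else', :=, id }.
In Primary → Stmt Primary: add FIRST(Primary) = { 'do', 'else', :=, id }.
In Type → Stmt Call: add FIRST(Call) = { 'do', 'else', :=, id }.
In Call → Primary Stmt Type: add FIRST(Type) = { 'do', 'else', :=, id }.
In Call → Stmt 'else': add FIRST('else') = { 'else' }.
Union: FOLLOW(Stmt) = { $, 'do', 'else', :=, id, num }.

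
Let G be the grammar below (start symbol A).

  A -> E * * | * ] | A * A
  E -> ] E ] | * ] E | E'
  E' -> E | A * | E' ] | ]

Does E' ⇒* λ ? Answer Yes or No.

No nonterminal in this grammar is nullable.
No production of E' has an RHS whose symbols are all nullable, so E' is not nullable.

No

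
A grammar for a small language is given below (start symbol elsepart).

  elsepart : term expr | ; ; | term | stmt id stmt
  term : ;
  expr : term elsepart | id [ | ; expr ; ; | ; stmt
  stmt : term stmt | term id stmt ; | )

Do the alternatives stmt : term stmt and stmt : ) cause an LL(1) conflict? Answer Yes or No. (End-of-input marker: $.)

FIRST(term stmt) = { ; } and FIRST()) = { ) }.
The FIRST sets are disjoint and neither alternative is nullable — no conflict.

No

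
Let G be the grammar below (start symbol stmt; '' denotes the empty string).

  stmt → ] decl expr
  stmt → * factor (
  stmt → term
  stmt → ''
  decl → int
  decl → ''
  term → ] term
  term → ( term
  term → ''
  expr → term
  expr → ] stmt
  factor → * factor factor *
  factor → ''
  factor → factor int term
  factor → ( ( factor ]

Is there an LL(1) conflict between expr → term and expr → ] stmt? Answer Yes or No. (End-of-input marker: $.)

FIRST(term) = { (, ], '' } and FIRST(] stmt) = { ] }.
Both contain ], so the two alternatives are not disjoint — LL(1) conflict.

Yes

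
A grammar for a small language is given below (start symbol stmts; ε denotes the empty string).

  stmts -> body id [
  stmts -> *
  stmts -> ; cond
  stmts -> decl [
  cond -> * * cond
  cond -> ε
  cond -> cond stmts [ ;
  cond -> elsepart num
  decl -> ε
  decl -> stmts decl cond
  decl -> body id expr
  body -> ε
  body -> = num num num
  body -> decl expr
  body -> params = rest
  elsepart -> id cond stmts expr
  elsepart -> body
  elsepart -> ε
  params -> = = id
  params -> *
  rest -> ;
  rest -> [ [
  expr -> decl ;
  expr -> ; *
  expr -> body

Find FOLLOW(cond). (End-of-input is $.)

In stmts -> ; cond: cond is at the end, add FOLLOW(stmts) = { $, *, ;, =, [, id, num }.
In cond -> * * cond: cond is at the end, add FOLLOW(cond) = { $, *, ;, =, [, id, num }.
In cond -> cond stmts [ ;: add FIRST(stmts [ ;) = { *, ;, =, [, id }.
In decl -> stmts decl cond: cond is at the end, add FOLLOW(decl) = { *, ;, =, [, id, num }.
In elsepart -> id cond stmts expr: add FIRST(stmts expr) = { *, ;, =, [, id }.
Union: FOLLOW(cond) = { $, *, ;, =, [, id, num }.

{ $, *, ;, =, [, id, num }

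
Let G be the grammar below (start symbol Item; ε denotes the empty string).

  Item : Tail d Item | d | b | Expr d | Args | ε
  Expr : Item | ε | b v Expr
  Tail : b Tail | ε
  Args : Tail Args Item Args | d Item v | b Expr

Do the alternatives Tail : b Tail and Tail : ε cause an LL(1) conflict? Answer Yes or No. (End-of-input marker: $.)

Yes

FIRST(b Tail) = { b } and FIRST(ε) = { ε }.
The second alternative is nullable and FOLLOW(Tail) = { b, d } shares b with FIRST of the first — conflict.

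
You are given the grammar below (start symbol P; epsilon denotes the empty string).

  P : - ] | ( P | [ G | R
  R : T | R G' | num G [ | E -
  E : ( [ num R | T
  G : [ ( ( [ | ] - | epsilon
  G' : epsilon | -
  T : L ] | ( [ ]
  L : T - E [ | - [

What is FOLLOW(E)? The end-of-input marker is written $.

In R : E -: add FIRST(-) = { - }.
In L : T - E [: add FIRST([) = { [ }.
Union: FOLLOW(E) = { -, [ }.

{ -, [ }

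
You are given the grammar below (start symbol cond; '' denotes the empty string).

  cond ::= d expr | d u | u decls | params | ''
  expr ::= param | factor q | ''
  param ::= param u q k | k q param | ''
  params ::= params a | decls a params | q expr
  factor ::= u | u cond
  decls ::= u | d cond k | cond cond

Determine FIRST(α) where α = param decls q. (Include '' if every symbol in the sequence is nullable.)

{ a, d, k, q, u }

Add FIRST(param)\{''} = { k, u }; param is nullable, continue.
Add FIRST(decls)\{''} = { a, d, q, u }; decls is nullable, continue.
q is a terminal; add {q} and stop.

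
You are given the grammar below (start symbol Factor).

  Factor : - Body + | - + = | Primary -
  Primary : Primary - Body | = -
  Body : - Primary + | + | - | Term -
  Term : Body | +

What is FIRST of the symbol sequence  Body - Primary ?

{ +, - }

Add FIRST(Body) = { +, - }; Body is not nullable, stop.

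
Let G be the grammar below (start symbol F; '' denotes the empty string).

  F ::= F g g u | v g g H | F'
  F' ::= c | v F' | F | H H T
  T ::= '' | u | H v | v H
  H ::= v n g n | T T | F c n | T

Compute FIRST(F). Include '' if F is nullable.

{ c, g, u, v, '' }

From F ::= F g g u: F nullable, take FIRST(F) ∪ {g} = { c, g, u, v }.
F ::= v g g H contributes {v}.
From F ::= F': add FIRST(F') = { c, g, u, v, '' } (including '' since F' is nullable).
Union: FIRST(F) = { c, g, u, v, '' }.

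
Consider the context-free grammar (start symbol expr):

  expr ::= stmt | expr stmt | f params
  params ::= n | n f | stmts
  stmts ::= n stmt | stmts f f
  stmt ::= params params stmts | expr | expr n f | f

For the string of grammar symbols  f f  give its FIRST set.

f is a terminal; add {f} and stop.

{ f }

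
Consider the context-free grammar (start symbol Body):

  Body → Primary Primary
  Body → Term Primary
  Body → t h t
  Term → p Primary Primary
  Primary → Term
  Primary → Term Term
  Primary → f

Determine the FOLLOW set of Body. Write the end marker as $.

Body is the start symbol, so $ ∈ FOLLOW(Body).
Union: FOLLOW(Body) = { $ }.

{ $ }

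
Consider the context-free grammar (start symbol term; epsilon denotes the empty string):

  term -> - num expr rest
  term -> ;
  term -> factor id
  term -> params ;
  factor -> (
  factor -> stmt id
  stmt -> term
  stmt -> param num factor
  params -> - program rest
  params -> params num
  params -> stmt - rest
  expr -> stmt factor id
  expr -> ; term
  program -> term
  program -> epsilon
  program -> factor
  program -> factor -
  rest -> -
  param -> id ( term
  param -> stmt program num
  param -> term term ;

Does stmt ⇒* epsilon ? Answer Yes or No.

Nullable nonterminals: program.
No production of stmt has an RHS whose symbols are all nullable, so stmt is not nullable.

No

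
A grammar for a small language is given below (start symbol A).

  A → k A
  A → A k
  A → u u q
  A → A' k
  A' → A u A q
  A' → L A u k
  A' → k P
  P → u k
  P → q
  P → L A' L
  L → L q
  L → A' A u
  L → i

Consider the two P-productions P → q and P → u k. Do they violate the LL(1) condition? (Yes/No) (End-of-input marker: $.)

No

FIRST(q) = { q } and FIRST(u k) = { u }.
The FIRST sets are disjoint and neither alternative is nullable — no conflict.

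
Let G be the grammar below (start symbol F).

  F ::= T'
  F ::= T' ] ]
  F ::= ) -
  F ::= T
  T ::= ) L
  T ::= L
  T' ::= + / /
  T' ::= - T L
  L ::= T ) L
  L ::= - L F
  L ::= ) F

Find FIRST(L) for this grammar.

From L ::= T ) L: add FIRST(T) = { ), - }.
L ::= - L F contributes {-}.
L ::= ) F contributes {)}.
Union: FIRST(L) = { ), - }.

{ ), - }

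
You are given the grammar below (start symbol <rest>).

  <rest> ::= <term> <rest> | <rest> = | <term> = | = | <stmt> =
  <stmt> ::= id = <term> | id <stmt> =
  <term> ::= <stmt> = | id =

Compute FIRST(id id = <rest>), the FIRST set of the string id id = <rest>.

id is a terminal; add {id} and stop.

{ id }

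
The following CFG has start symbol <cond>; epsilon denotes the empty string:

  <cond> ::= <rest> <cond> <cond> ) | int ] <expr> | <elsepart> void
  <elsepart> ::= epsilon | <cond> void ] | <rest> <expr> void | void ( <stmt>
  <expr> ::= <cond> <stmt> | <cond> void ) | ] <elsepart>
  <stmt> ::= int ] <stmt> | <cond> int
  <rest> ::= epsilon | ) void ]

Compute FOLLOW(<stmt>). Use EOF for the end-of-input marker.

In <elsepart> ::= void ( <stmt>: <stmt> is at the end, add FOLLOW(<elsepart>) = { EOF, ), ], int, void }.
In <expr> ::= <cond> <stmt>: <stmt> is at the end, add FOLLOW(<expr>) = { EOF, ), ], int, void }.
In <stmt> ::= int ] <stmt>: <stmt> is at the end, add FOLLOW(<stmt>) = { EOF, ), ], int, void }.
Union: FOLLOW(<stmt>) = { EOF, ), ], int, void }.

{ EOF, ), ], int, void }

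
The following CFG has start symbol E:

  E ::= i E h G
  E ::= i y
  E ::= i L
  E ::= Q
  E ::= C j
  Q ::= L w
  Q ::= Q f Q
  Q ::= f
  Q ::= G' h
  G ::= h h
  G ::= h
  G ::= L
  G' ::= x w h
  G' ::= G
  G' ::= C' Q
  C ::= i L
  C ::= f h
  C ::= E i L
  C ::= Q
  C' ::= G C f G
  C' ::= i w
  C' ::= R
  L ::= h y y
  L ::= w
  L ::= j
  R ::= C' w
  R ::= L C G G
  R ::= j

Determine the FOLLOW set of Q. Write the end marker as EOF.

{ EOF, f, h, i, j, w }

In E ::= Q: Q is at the end, add FOLLOW(E) = { EOF, h, i }.
In Q ::= Q f Q: add FIRST(f Q) = { f }.
In Q ::= Q f Q: Q is at the end, add FOLLOW(Q) = { EOF, f, h, i, j, w }.
In G' ::= C' Q: Q is at the end, add FOLLOW(G') = { h }.
In C ::= Q: Q is at the end, add FOLLOW(C) = { f, h, j, w }.
Union: FOLLOW(Q) = { EOF, f, h, i, j, w }.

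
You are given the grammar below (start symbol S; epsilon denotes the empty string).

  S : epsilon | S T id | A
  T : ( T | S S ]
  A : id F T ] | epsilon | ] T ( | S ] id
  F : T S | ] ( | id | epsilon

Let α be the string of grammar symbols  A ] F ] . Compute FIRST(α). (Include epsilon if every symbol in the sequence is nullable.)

Add FIRST(A)\{epsilon} = { (, ], id }; A is nullable, continue.
] is a terminal; add {]} and stop.

{ (, ], id }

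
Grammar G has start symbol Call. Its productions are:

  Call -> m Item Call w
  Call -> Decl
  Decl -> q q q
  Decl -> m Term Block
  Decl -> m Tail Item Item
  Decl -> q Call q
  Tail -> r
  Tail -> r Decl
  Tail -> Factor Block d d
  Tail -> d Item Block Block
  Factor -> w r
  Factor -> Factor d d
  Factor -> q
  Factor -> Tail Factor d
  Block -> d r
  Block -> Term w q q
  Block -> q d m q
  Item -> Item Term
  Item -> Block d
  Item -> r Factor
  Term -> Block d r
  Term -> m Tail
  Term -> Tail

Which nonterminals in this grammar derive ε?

No nonterminal has an empty production or an RHS whose symbols are all nullable.

{ } (none)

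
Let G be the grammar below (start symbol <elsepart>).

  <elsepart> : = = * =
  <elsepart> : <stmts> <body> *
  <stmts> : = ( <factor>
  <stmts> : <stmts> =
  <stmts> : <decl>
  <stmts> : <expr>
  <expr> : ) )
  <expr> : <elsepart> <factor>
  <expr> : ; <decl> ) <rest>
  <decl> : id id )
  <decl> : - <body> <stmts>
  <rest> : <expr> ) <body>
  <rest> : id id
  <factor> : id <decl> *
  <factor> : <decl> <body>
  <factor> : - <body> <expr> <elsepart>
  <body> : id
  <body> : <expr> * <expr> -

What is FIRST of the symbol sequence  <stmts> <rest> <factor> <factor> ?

{ ), -, ;, =, id }

Add FIRST(<stmts>) = { ), -, ;, =, id }; <stmts> is not nullable, stop.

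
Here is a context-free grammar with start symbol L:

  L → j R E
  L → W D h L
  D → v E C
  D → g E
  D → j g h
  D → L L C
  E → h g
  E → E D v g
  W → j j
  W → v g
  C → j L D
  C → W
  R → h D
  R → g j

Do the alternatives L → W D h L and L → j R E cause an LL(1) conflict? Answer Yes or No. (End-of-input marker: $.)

Yes

FIRST(W D h L) = { j, v } and FIRST(j R E) = { j }.
Both contain j, so the two alternatives are not disjoint — LL(1) conflict.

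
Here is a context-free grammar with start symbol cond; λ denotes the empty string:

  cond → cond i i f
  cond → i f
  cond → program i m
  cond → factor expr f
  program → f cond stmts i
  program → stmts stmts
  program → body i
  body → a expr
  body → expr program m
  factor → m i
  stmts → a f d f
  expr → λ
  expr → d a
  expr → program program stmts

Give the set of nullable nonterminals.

Directly nullable (have an λ-production): expr.
No other nonterminal has a production whose RHS symbols are all nullable.

{ expr }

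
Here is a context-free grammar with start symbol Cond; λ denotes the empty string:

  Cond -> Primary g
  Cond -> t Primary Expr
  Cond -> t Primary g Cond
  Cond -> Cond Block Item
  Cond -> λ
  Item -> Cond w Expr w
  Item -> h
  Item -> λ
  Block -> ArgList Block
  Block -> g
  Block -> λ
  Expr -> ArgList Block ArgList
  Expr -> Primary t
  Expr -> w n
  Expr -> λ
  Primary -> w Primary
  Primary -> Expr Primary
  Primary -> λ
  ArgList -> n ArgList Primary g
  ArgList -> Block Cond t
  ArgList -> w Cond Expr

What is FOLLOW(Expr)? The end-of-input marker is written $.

{ $, g, h, n, t, w }

In Cond -> t Primary Expr: Expr is at the end, add FOLLOW(Cond) = { $, g, h, n, t, w }.
In Item -> Cond w Expr w: add FIRST(w) = { w }.
In Primary -> Expr Primary: add FIRST(Primary)\{λ} = { g, h, n, t, w }.
  Since Primary is nullable, also add FOLLOW(Primary) = { $, g, h, n, t, w }.
In ArgList -> w Cond Expr: Expr is at the end, add FOLLOW(ArgList) = { $, g, h, n, t, w }.
Union: FOLLOW(Expr) = { $, g, h, n, t, w }.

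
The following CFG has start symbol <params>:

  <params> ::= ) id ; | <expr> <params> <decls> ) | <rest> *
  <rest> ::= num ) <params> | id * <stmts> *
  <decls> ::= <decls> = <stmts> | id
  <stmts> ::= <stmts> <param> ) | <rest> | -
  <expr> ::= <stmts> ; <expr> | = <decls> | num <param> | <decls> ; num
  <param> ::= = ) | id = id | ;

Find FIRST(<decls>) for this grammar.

From <decls> ::= <decls> = <stmts>: add FIRST(<decls>) = { id }.
<decls> ::= id contributes {id}.
Union: FIRST(<decls>) = { id }.

{ id }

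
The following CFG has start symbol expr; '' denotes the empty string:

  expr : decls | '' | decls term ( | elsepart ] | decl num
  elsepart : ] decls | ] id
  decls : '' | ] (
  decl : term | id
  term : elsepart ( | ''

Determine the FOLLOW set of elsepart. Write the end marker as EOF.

In expr : elsepart ]: add FIRST(]) = { ] }.
In term : elsepart (: add FIRST(() = { ( }.
Union: FOLLOW(elsepart) = { (, ] }.

{ (, ] }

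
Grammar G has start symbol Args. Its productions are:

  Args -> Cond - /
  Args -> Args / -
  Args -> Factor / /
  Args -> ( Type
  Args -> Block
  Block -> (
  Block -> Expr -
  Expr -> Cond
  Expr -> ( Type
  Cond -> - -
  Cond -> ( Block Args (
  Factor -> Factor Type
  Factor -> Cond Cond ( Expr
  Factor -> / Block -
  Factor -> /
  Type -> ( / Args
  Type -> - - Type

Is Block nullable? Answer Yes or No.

No

No nonterminal in this grammar is nullable.
No production of Block has an RHS whose symbols are all nullable, so Block is not nullable.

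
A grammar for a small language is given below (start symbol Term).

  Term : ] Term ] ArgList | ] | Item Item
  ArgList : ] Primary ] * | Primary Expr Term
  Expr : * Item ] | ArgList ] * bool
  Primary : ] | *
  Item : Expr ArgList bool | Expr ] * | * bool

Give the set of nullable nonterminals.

{ } (none)

No nonterminal has an empty production or an RHS whose symbols are all nullable.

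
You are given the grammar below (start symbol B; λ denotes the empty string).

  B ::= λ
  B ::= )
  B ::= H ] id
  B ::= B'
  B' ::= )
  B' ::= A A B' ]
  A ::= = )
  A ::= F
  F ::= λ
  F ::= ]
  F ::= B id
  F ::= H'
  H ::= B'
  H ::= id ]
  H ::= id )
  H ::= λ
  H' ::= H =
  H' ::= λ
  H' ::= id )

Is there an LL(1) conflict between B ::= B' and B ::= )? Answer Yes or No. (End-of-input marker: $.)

FIRST(B') = { ), =, ], id } and FIRST()) = { ) }.
Both contain ), so the two alternatives are not disjoint — LL(1) conflict.

Yes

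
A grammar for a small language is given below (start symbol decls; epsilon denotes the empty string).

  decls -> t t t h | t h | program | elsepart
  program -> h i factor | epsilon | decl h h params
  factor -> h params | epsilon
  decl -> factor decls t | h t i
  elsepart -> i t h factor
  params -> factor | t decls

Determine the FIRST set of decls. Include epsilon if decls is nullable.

{ h, i, t, epsilon }

decls -> t t t h contributes {t}.
decls -> t h contributes {t}.
From decls -> program: add FIRST(program) = { h, i, t, epsilon } (including epsilon since program is nullable).
From decls -> elsepart: add FIRST(elsepart) = { i }.
Union: FIRST(decls) = { h, i, t, epsilon }.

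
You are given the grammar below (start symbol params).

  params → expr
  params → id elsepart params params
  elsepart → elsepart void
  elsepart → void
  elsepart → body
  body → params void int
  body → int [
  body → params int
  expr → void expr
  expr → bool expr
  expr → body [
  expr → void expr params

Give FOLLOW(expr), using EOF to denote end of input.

{ EOF, bool, id, int, void }

In params → expr: expr is at the end, add FOLLOW(params) = { EOF, bool, id, int, void }.
In expr → void expr: expr is at the end, add FOLLOW(expr) = { EOF, bool, id, int, void }.
In expr → bool expr: expr is at the end, add FOLLOW(expr) = { EOF, bool, id, int, void }.
In expr → void expr params: add FIRST(params) = { bool, id, int, void }.
Union: FOLLOW(expr) = { EOF, bool, id, int, void }.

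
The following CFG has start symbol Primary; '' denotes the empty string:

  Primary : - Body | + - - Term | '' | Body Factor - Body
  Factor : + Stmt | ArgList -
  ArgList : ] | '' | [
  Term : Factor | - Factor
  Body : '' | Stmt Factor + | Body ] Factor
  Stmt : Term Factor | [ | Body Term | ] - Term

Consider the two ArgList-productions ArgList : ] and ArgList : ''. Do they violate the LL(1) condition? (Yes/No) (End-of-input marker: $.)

FIRST(]) = { ] } and FIRST('') = { '' }.
The second is nullable but FOLLOW(ArgList) = { - } is disjoint from FIRST of the first.

No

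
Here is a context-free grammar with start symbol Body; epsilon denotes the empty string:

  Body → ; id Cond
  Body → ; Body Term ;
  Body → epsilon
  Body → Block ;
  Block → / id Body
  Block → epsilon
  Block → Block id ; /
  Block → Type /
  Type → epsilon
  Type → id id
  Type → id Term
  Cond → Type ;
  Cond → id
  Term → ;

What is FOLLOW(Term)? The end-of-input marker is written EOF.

In Body → ; Body Term ;: add FIRST(;) = { ; }.
In Type → id Term: Term is at the end, add FOLLOW(Type) = { /, ; }.
Union: FOLLOW(Term) = { /, ; }.

{ /, ; }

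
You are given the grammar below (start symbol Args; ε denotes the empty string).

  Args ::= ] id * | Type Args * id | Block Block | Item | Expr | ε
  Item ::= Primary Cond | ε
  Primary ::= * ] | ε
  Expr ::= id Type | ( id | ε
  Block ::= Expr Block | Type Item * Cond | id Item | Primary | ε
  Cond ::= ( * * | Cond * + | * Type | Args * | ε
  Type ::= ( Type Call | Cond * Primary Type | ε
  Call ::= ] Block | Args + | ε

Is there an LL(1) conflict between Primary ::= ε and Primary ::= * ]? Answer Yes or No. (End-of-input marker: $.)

Yes

FIRST(ε) = { ε } and FIRST(* ]) = { * }.
The first alternative is nullable and FOLLOW(Primary) = { $, (, *, +, ], id } shares * with FIRST of the second — conflict.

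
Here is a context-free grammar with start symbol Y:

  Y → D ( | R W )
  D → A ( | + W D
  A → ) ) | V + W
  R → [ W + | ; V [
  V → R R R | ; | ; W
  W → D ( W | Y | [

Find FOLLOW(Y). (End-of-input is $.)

Y is the start symbol, so $ ∈ FOLLOW(Y).
In W → Y: Y is at the end, add FOLLOW(W) = { (, ), +, ;, [ }.
Union: FOLLOW(Y) = { $, (, ), +, ;, [ }.

{ $, (, ), +, ;, [ }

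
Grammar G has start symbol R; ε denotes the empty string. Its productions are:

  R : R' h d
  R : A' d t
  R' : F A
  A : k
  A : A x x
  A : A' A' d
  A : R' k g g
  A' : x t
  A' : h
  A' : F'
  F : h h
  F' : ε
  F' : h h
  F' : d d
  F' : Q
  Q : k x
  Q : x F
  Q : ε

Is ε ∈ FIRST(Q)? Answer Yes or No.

Q has an ε-production, so Q ⇒ ε.

Yes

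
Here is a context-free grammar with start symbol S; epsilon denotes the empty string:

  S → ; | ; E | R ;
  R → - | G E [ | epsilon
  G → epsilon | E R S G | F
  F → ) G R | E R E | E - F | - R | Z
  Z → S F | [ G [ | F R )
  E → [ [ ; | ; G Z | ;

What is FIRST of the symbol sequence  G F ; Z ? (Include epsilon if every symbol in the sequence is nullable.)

{ ), -, ;, [ }

Add FIRST(G)\{epsilon} = { ), -, ;, [ }; G is nullable, continue.
Add FIRST(F) = { ), -, ;, [ }; F is not nullable, stop.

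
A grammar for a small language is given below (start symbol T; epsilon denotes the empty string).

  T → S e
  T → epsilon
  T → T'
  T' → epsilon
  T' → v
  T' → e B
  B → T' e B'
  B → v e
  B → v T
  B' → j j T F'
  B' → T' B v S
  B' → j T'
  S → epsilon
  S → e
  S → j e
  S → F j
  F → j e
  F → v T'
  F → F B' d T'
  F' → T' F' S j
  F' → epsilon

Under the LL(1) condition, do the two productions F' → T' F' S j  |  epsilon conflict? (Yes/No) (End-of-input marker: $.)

FIRST(T' F' S j) = { e, j, v } and FIRST(epsilon) = { epsilon }.
The second alternative is nullable and FOLLOW(F') = { $, d, e, j, v } shares e with FIRST of the first — conflict.

Yes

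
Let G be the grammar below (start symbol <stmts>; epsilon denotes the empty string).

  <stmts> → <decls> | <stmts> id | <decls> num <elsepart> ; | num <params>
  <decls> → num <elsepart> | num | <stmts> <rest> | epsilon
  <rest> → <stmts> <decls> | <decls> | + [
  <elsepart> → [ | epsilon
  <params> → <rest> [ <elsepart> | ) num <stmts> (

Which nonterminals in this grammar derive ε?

{ <decls>, <elsepart>, <rest>, <stmts> }

Directly nullable (have an epsilon-production): <decls>, <elsepart>.
<rest> → <stmts> <decls> with every symbol nullable, so <rest> is nullable.
<stmts> → <decls> with every symbol nullable, so <stmts> is nullable.
No other nonterminal has a production whose RHS symbols are all nullable.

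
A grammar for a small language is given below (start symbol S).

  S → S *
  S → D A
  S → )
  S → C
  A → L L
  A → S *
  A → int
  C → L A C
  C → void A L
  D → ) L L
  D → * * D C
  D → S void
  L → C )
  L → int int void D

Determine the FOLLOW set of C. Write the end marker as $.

In S → C: C is at the end, add FOLLOW(S) = { $, *, void }.
In C → L A C: C is at the end, add FOLLOW(C) = { $, ), *, int, void }.
In D → * * D C: C is at the end, add FOLLOW(D) = { $, ), *, int, void }.
In L → C ): add FIRST()) = { ) }.
Union: FOLLOW(C) = { $, ), *, int, void }.

{ $, ), *, int, void }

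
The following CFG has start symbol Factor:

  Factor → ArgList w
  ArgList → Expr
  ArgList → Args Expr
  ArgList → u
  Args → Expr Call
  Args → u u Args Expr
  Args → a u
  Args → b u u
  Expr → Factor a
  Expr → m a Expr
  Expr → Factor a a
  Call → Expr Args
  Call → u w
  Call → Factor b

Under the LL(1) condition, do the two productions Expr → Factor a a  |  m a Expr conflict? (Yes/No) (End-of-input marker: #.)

Yes

FIRST(Factor a a) = { a, b, m, u } and FIRST(m a Expr) = { m }.
Both contain m, so the two alternatives are not disjoint — LL(1) conflict.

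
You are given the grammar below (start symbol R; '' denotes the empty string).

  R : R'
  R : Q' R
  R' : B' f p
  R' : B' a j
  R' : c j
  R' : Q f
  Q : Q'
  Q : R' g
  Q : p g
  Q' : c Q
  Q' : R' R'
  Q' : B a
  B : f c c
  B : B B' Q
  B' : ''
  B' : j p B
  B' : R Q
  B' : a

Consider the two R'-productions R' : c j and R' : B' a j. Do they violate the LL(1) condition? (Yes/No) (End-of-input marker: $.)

FIRST(c j) = { c } and FIRST(B' a j) = { a, c, f, j, p }.
Both contain c, so the two alternatives are not disjoint — LL(1) conflict.

Yes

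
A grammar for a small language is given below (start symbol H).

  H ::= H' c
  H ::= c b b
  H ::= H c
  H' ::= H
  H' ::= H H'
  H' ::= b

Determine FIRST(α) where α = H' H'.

{ b, c }

Add FIRST(H') = { b, c }; H' is not nullable, stop.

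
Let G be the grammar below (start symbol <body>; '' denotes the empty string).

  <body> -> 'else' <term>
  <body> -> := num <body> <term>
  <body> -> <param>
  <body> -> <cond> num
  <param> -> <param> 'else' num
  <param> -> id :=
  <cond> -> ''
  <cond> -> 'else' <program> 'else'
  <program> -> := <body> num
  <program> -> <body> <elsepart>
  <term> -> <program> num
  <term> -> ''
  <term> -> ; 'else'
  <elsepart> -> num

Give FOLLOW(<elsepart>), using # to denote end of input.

{ 'else', num }

In <program> -> <body> <elsepart>: <elsepart> is at the end, add FOLLOW(<program>) = { 'else', num }.
Union: FOLLOW(<elsepart>) = { 'else', num }.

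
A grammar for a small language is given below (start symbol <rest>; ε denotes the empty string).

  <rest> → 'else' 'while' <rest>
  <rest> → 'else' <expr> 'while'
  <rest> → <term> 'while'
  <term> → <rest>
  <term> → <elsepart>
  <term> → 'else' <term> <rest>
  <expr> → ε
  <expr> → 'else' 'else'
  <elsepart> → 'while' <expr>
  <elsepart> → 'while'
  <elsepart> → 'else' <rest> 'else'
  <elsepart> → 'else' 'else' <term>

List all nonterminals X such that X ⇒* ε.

Directly nullable (have an ε-production): <expr>.
No other nonterminal has a production whose RHS symbols are all nullable.

{ <expr> }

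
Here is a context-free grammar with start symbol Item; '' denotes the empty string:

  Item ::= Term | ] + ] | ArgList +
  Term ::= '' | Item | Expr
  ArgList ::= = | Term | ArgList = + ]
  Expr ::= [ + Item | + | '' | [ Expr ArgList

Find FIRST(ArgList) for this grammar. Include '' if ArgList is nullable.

{ +, =, [, ], '' }

ArgList ::= = contributes {=}.
From ArgList ::= Term: add FIRST(Term) = { +, =, [, ], '' } (including '' since Term is nullable).
From ArgList ::= ArgList = + ]: ArgList nullable, take FIRST(ArgList) ∪ {=} = { +, =, [, ] }.
Union: FIRST(ArgList) = { +, =, [, ], '' }.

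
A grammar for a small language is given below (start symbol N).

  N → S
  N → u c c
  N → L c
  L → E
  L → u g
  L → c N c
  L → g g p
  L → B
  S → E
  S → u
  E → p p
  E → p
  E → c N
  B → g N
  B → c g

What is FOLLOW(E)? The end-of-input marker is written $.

{ $, c }

In L → E: E is at the end, add FOLLOW(L) = { c }.
In S → E: E is at the end, add FOLLOW(S) = { $, c }.
Union: FOLLOW(E) = { $, c }.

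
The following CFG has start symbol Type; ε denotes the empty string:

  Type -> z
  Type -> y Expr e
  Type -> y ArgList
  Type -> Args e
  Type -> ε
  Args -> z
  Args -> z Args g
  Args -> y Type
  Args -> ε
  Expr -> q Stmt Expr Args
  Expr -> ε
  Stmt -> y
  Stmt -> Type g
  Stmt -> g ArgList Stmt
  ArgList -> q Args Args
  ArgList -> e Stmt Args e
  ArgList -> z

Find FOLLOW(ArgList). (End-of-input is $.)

{ $, e, g, y, z }

In Type -> y ArgList: ArgList is at the end, add FOLLOW(Type) = { $, e, g, y, z }.
In Stmt -> g ArgList Stmt: add FIRST(Stmt) = { e, g, y, z }.
Union: FOLLOW(ArgList) = { $, e, g, y, z }.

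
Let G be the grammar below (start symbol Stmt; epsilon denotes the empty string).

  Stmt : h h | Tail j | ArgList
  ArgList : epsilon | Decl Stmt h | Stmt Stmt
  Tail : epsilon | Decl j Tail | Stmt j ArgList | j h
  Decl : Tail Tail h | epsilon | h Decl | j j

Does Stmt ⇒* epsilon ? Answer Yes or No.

Yes

Stmt : ArgList and each of ArgList is nullable, so Stmt ⇒* epsilon.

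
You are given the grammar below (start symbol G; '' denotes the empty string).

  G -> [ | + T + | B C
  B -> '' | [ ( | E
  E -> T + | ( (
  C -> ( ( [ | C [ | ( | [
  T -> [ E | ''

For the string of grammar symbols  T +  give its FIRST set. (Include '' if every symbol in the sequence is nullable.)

{ +, [ }

Add FIRST(T)\{''} = { [ }; T is nullable, continue.
+ is a terminal; add {+} and stop.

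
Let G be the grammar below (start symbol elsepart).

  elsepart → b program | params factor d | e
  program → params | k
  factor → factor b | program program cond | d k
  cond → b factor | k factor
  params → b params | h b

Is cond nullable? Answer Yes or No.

No nonterminal in this grammar is nullable.
No production of cond has an RHS whose symbols are all nullable, so cond is not nullable.

No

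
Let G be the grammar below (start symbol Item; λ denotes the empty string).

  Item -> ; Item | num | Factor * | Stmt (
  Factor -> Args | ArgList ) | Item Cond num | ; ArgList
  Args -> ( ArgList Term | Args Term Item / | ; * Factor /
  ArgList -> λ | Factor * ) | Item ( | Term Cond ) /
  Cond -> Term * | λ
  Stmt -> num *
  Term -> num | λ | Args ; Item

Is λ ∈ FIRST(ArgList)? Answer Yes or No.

Yes

ArgList has an λ-production, so ArgList ⇒ λ.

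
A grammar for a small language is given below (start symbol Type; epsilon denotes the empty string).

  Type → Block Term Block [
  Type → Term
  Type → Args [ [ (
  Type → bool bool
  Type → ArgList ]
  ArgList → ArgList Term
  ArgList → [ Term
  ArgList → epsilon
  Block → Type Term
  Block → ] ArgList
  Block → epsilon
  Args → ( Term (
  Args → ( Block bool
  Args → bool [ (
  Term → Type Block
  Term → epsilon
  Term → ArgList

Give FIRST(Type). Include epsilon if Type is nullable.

From Type → Block Term Block [: Block, Term, Block nullable, take FIRST(Block) ∪ FIRST(Term) ∪ FIRST(Block) ∪ {[} = { (, [, ], bool }.
From Type → Term: add FIRST(Term) = { (, [, ], bool, epsilon } (including epsilon since Term is nullable).
From Type → Args [ [ (: add FIRST(Args) = { (, bool }.
Type → bool bool contributes {bool}.
From Type → ArgList ]: ArgList nullable, take FIRST(ArgList) ∪ {]} = { (, [, ], bool }.
Union: FIRST(Type) = { (, [, ], bool, epsilon }.

{ (, [, ], bool, epsilon }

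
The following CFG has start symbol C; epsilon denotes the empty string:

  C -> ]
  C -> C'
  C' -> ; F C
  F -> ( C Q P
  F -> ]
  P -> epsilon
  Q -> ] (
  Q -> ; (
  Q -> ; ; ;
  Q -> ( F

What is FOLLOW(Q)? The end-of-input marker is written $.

In F -> ( C Q P: add FIRST(P)\{epsilon} = {  }.
  Since P is nullable, also add FOLLOW(F) = { ;, ] }.
Union: FOLLOW(Q) = { ;, ] }.

{ ;, ] }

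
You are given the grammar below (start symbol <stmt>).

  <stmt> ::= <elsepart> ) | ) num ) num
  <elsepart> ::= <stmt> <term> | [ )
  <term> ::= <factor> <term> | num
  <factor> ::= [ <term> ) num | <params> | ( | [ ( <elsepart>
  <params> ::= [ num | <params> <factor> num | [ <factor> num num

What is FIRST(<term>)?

From <term> ::= <factor> <term>: add FIRST(<factor>) = { (, [ }.
<term> ::= num contributes {num}.
Union: FIRST(<term>) = { (, [, num }.

{ (, [, num }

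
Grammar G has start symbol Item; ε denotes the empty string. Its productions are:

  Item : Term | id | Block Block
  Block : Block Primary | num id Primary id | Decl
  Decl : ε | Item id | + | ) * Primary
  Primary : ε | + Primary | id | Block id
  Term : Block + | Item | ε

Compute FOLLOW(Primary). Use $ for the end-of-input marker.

{ $, ), +, id, num }

In Block : Block Primary: Primary is at the end, add FOLLOW(Block) = { $, ), +, id, num }.
In Block : num id Primary id: add FIRST(id) = { id }.
In Decl : ) * Primary: Primary is at the end, add FOLLOW(Decl) = { $, ), +, id, num }.
In Primary : + Primary: Primary is at the end, add FOLLOW(Primary) = { $, ), +, id, num }.
Union: FOLLOW(Primary) = { $, ), +, id, num }.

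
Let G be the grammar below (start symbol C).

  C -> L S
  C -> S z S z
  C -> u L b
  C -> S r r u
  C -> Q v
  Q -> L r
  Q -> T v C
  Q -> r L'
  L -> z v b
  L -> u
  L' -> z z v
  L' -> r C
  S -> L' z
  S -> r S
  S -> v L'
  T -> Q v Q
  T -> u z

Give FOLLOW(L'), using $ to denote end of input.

In Q -> r L': L' is at the end, add FOLLOW(Q) = { v }.
In S -> L' z: add FIRST(z) = { z }.
In S -> v L': L' is at the end, add FOLLOW(S) = { $, r, v, z }.
Union: FOLLOW(L') = { $, r, v, z }.

{ $, r, v, z }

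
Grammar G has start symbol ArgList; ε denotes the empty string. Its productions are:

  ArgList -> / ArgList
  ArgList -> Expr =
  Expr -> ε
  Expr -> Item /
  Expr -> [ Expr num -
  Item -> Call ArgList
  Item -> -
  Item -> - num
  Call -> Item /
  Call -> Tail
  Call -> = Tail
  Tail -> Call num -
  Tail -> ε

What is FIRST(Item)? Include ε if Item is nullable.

From Item -> Call ArgList: Call nullable, take FIRST(Call) ∪ FIRST(ArgList) = { -, /, =, [, num }.
Item -> - contributes {-}.
Item -> - num contributes {-}.
Union: FIRST(Item) = { -, /, =, [, num }.

{ -, /, =, [, num }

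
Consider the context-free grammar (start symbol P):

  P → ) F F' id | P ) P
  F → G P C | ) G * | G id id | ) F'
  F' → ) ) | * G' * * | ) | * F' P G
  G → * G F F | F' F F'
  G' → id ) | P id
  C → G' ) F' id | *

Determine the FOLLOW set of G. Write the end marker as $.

In F → G P C: add FIRST(P C) = { ) }.
In F → ) G *: add FIRST(*) = { * }.
In F → G id id: add FIRST(id id) = { id }.
In F' → * F' P G: G is at the end, add FOLLOW(F') = { ), *, id }.
In G → * G F F: add FIRST(F F) = { ), * }.
Union: FOLLOW(G) = { ), *, id }.

{ ), *, id }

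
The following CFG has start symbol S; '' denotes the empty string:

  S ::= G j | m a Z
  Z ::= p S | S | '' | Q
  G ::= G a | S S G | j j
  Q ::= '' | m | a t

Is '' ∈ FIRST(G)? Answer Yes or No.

Nullable nonterminals: Q, Z.
No production of G has an RHS whose symbols are all nullable, so G is not nullable.

No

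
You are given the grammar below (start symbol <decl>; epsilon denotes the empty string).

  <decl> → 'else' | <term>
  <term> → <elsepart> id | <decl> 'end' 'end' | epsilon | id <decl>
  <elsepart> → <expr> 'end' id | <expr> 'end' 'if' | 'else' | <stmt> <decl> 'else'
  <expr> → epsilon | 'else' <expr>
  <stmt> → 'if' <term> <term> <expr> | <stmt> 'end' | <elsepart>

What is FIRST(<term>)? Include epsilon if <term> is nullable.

From <term> → <elsepart> id: add FIRST(<elsepart>) = { 'else', 'end', 'if' }.
From <term> → <decl> 'end' 'end': <decl> nullable, take FIRST(<decl>) ∪ {'end'} = { 'else', 'end', 'if', id }.
<term> → epsilon contributes epsilon.
<term> → id <decl> contributes {id}.
Union: FIRST(<term>) = { 'else', 'end', 'if', id, epsilon }.

{ 'else', 'end', 'if', id, epsilon }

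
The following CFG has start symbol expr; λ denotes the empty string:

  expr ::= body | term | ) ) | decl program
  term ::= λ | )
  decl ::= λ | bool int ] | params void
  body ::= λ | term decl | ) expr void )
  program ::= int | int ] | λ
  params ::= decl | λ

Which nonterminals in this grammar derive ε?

Directly nullable (have an λ-production): term, decl, body, program, params.
expr ::= body with every symbol nullable, so expr is nullable.

{ body, decl, expr, params, program, term }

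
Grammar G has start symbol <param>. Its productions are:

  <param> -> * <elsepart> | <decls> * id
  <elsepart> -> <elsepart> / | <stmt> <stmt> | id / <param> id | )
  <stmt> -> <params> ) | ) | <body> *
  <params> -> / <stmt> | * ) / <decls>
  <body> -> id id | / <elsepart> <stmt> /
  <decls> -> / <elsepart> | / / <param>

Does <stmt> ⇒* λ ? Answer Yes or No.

No

No nonterminal in this grammar is nullable.
No production of <stmt> has an RHS whose symbols are all nullable, so <stmt> is not nullable.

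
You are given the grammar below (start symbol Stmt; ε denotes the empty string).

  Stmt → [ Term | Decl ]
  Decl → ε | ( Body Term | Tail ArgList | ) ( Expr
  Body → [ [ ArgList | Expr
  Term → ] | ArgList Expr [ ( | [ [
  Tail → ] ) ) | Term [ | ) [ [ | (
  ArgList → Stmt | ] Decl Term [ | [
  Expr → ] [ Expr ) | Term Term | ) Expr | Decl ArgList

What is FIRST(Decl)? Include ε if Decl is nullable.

Decl → ε contributes ε.
Decl → ( Body Term contributes {(}.
From Decl → Tail ArgList: add FIRST(Tail) = { (, ), [, ] }.
Decl → ) ( Expr contributes {)}.
Union: FIRST(Decl) = { (, ), [, ], ε }.

{ (, ), [, ], ε }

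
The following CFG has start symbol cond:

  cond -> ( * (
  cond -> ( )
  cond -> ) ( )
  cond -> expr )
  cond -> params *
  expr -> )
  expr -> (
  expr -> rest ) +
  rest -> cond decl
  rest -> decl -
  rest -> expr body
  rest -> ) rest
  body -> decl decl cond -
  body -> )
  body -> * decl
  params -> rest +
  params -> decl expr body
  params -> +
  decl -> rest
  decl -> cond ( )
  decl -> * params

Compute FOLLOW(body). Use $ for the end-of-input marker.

{ (, ), *, +, - }

In rest -> expr body: body is at the end, add FOLLOW(rest) = { (, ), *, +, - }.
In params -> decl expr body: body is at the end, add FOLLOW(params) = { (, ), *, +, - }.
Union: FOLLOW(body) = { (, ), *, +, - }.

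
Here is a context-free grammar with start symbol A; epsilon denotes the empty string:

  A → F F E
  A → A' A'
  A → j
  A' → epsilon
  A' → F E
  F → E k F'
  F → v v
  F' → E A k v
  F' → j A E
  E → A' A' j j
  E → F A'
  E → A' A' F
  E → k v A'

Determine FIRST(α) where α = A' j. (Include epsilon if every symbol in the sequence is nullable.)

Add FIRST(A')\{epsilon} = { j, k, v }; A' is nullable, continue.
j is a terminal; add {j} and stop.

{ j, k, v }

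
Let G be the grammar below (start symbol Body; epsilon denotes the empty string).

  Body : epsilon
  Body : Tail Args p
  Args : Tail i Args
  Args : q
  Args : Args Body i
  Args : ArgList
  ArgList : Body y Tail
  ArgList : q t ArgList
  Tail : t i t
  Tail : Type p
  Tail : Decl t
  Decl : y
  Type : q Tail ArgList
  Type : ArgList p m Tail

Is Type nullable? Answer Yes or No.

No

Nullable nonterminals: Body.
No production of Type has an RHS whose symbols are all nullable, so Type is not nullable.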